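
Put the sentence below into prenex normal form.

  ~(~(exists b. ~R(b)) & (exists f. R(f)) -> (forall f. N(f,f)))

Rewrite implications/biconditionals: A → B as ¬A ∨ B.
  ~(~(~(exists b. ~R(b)) & (exists f. R(f))) | (forall f. N(f,f)))
Push ¬ through the quantifiers and connectives to reach negation normal form:
  (forall b. R(b)) & (exists f. R(f)) & (exists f. ~N(f,f))
Rename bound variables to avoid capture: f↦w1.
  (forall b. R(b)) & (exists f. R(f)) & (exists w1. ~N(w1,w1))
Extract every quantifier outward, since the variables are now distinct and don't occur free across branches:
  forall b. exists f. exists w1. (R(b) & R(f) & ~N(w1,w1))

forall b. exists f. exists w1. (R(b) & R(f) & ~N(w1,w1))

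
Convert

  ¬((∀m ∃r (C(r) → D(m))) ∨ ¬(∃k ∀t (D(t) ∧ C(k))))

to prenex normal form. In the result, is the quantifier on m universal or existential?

existential

Eliminate → and ↔ using ¬ and ∨.
  ¬((∀m ∃r (¬C(r) ∨ D(m))) ∨ ¬(∃k ∀t (D(t) ∧ C(k))))
Drive negations inward (¬∀x A ≡ ∃x ¬A, ¬∃x A ≡ ∀x ¬A, De Morgan for ∧/∨):
  (∃m ∀r (C(r) ∧ ¬D(m))) ∧ (∃k ∀t (D(t) ∧ C(k)))
All bound variables are already distinct, so no renaming is needed.
Extract every quantifier outward, since the variables are now distinct and don't occur free across branches:
  ∃m ∀r ∃k ∀t (C(r) ∧ ¬D(m) ∧ D(t) ∧ C(k))
The quantifier ∀m sits under an odd number of negations (counting the antecedent side of each →), so it flips to ∃m.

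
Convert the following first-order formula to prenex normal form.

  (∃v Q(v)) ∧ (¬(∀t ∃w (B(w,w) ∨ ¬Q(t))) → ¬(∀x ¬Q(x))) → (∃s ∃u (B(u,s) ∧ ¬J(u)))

First replace A → B with ¬A ∨ B.
  ¬((∃v Q(v)) ∧ (¬¬(∀t ∃w (B(w,w) ∨ ¬Q(t))) ∨ ¬(∀x ¬Q(x)))) ∨ (∃s ∃u (B(u,s) ∧ ¬J(u)))
Drive negations inward (¬∀x A ≡ ∃x ¬A, ¬∃x A ≡ ∀x ¬A, De Morgan for ∧/∨):
  (∀v ¬Q(v)) ∨ (∃t ∀w (¬B(w,w) ∧ Q(t))) ∧ (∀x ¬Q(x)) ∨ (∃s ∃u (B(u,s) ∧ ¬J(u)))
All bound variables are already distinct, so no renaming is needed.
Pull the quantifiers to the front (each side's bound variable is not free in the other side):
  ∀v ∃t ∀w ∀x ∃s ∃u (¬Q(v) ∨ ¬B(w,w) ∧ Q(t) ∧ ¬Q(x) ∨ B(u,s) ∧ ¬J(u))

∀v ∃t ∀w ∀x ∃s ∃u (¬Q(v) ∨ ¬B(w,w) ∧ Q(t) ∧ ¬Q(x) ∨ B(u,s) ∧ ¬J(u))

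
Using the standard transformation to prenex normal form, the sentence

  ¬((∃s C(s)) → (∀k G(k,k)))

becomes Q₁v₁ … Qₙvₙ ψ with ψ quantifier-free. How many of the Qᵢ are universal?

0

Eliminate → and ↔ using ¬ and ∨.
  ¬(¬(∃s C(s)) ∨ (∀k G(k,k)))
Drive negations inward (¬∀x A ≡ ∃x ¬A, ¬∃x A ≡ ∀x ¬A, De Morgan for ∧/∨):
  (∃s C(s)) ∧ (∃k ¬G(k,k))
All bound variables are already distinct, so no renaming is needed.
Extract every quantifier outward, since the variables are now distinct and don't occur free across branches:
  ∃s ∃k (C(s) ∧ ¬G(k,k))
The prefix is ∃s ∃k: 0 universal, 2 existential.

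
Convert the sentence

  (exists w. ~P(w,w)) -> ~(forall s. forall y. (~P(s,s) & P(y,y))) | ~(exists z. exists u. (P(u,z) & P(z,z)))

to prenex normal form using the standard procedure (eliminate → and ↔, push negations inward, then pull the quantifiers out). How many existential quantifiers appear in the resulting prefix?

First replace A → B with ¬A ∨ B.
  ~(exists w. ~P(w,w)) | ~(forall s. forall y. (~P(s,s) & P(y,y))) | ~(exists z. exists u. (P(u,z) & P(z,z)))
Push ¬ through the quantifiers and connectives to reach negation normal form:
  (forall w. P(w,w)) | (exists s. exists y. (P(s,s) | ~P(y,y))) | (forall z. forall u. (~P(u,z) | ~P(z,z)))
All bound variables are already distinct, so no renaming is needed.
Pull the quantifiers to the front (each side's bound variable is not free in the other side):
  forall w. exists s. exists y. forall z. forall u. (P(w,w) | P(s,s) | ~P(y,y) | ~P(u,z) | ~P(z,z))
The prefix is forall w exists s exists y forall z forall u: 3 universal, 2 existential.

2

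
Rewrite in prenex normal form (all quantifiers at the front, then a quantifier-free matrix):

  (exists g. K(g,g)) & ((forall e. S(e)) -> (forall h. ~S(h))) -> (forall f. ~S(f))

First replace A → B with ¬A ∨ B.
  ~((exists g. K(g,g)) & (~(forall e. S(e)) | (forall h. ~S(h)))) | (forall f. ~S(f))
Move each ¬ inward, flipping quantifiers it crosses:
  (forall g. ~K(g,g)) | (forall e. S(e)) & (exists h. S(h)) | (forall f. ~S(f))
All bound variables are already distinct, so no renaming is needed.
Extract every quantifier outward, since the variables are now distinct and don't occur free across branches:
  forall g. forall e. exists h. forall f. (~K(g,g) | S(e) & S(h) | ~S(f))

forall g. forall e. exists h. forall f. (~K(g,g) | S(e) & S(h) | ~S(f))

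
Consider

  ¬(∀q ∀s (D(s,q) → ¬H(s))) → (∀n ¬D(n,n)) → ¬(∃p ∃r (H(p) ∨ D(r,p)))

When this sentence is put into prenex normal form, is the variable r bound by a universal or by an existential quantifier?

universal

Eliminate → and ↔ using ¬ and ∨.
  ¬¬(∀q ∀s (¬D(s,q) ∨ ¬H(s))) ∨ ¬(∀n ¬D(n,n)) ∨ ¬(∃p ∃r (H(p) ∨ D(r,p)))
Move each ¬ inward, flipping quantifiers it crosses:
  (∀q ∀s (¬D(s,q) ∨ ¬H(s))) ∨ (∃n D(n,n)) ∨ (∀p ∀r (¬H(p) ∧ ¬D(r,p)))
All bound variables are already distinct, so no renaming is needed.
Extract every quantifier outward, since the variables are now distinct and don't occur free across branches:
  ∀q ∀s ∃n ∀p ∀r (¬D(s,q) ∨ ¬H(s) ∨ D(n,n) ∨ ¬H(p) ∧ ¬D(r,p))
The quantifier ∃r sits under an odd number of negations (counting the antecedent side of each →), so it flips to ∀r.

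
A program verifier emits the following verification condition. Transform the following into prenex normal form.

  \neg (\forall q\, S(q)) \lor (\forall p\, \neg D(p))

Push ¬ through the quantifiers and connectives to reach negation normal form:
  (\exists q\, \neg S(q)) \lor (\forall p\, \neg D(p))
Extract every quantifier outward, since the variables are now distinct and don't occur free across branches:
  \exists q\, \forall p\, (\neg S(q) \lor \neg D(p))

\exists q\, \forall p\, (\neg S(q) \lor \neg D(p))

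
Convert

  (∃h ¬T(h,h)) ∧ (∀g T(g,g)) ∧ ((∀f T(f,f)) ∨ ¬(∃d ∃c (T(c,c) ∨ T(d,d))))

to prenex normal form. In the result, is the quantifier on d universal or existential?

universal

Drive negations inward (¬∀x A ≡ ∃x ¬A, ¬∃x A ≡ ∀x ¬A, De Morgan for ∧/∨):
  (∃h ¬T(h,h)) ∧ (∀g T(g,g)) ∧ ((∀f T(f,f)) ∨ (∀d ∀c (¬T(c,c) ∧ ¬T(d,d))))
All bound variables are already distinct, so no renaming is needed.
Finally move all quantifiers to the prefix:
  ∃h ∀g ∀f ∀d ∀c (¬T(h,h) ∧ T(g,g) ∧ (T(f,f) ∨ ¬T(c,c) ∧ ¬T(d,d)))
The quantifier ∃d sits under an odd number of negations, so it flips to ∀d.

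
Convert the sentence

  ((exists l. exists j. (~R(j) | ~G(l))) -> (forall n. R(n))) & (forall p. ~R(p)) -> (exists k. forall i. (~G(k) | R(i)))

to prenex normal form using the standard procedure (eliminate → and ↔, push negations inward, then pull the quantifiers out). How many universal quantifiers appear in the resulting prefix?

First replace A → B with ¬A ∨ B.
  ~((~(exists l. exists j. (~R(j) | ~G(l))) | (forall n. R(n))) & (forall p. ~R(p))) | (exists k. forall i. (~G(k) | R(i)))
Push ¬ through the quantifiers and connectives to reach negation normal form:
  (exists l. exists j. (~R(j) | ~G(l))) & (exists n. ~R(n)) | (exists p. R(p)) | (exists k. forall i. (~G(k) | R(i)))
All bound variables are already distinct, so no renaming is needed.
Pull the quantifiers to the front (each side's bound variable is not free in the other side):
  exists l. exists j. exists n. exists p. exists k. forall i. ((~R(j) | ~G(l)) & ~R(n) | R(p) | ~G(k) | R(i))
The prefix is exists l exists j exists n exists p exists k forall i: 1 universal, 5 existential.

1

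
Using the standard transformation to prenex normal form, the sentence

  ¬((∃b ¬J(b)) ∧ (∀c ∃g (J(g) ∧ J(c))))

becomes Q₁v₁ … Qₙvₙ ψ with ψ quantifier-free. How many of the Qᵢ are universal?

2

Push ¬ through the quantifiers and connectives to reach negation normal form:
  (∀b J(b)) ∨ (∃c ∀g (¬J(g) ∨ ¬J(c)))
All bound variables are already distinct, so no renaming is needed.
Extract every quantifier outward, since the variables are now distinct and don't occur free across branches:
  ∀b ∃c ∀g (J(b) ∨ ¬J(g) ∨ ¬J(c))
The prefix is ∀b ∃c ∀g: 2 universal, 1 existential.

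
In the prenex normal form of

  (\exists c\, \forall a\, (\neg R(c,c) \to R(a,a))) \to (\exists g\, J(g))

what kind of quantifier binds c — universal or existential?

universal

Rewrite implications/biconditionals: A → B as ¬A ∨ B.
  \neg (\exists c\, \forall a\, (\neg \neg R(c,c) \lor R(a,a))) \lor (\exists g\, J(g))
Move each ¬ inward, flipping quantifiers it crosses:
  (\forall c\, \exists a\, (\neg R(c,c) \land \neg R(a,a))) \lor (\exists g\, J(g))
All bound variables are already distinct, so no renaming is needed.
Finally move all quantifiers to the prefix:
  \forall c\, \exists a\, \exists g\, (\neg R(c,c) \land \neg R(a,a) \lor J(g))
The quantifier \exists c sits under an odd number of negations (counting the antecedent side of each →), so it flips to \forall c.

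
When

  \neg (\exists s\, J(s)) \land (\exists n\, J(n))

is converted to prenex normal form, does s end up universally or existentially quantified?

Drive negations inward (¬∀x A ≡ ∃x ¬A, ¬∃x A ≡ ∀x ¬A, De Morgan for ∧/∨):
  (\forall s\, \neg J(s)) \land (\exists n\, J(n))
All bound variables are already distinct, so no renaming is needed.
Finally move all quantifiers to the prefix:
  \forall s\, \exists n\, (\neg J(s) \land J(n))
The quantifier \exists s sits under an odd number of negations, so it flips to \forall s.

universal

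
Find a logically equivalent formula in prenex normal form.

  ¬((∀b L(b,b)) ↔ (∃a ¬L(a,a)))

∀b ∀a ∃r ∃y (L(b,b) ∧ L(a,a) ∨ ¬L(r,r) ∧ ¬L(y,y))

Eliminate → and ↔ using ¬ and ∨; A ↔ B as (¬A ∨ B) ∧ (¬B ∨ A).
  ¬((¬(∀b L(b,b)) ∨ (∃a ¬L(a,a))) ∧ (¬(∃a ¬L(a,a)) ∨ (∀b L(b,b))))
Drive negations inward (¬∀x A ≡ ∃x ¬A, ¬∃x A ≡ ∀x ¬A, De Morgan for ∧/∨):
  (∀b L(b,b)) ∧ (∀a L(a,a)) ∨ (∃a ¬L(a,a)) ∧ (∃b ¬L(b,b))
Rename bound variables to avoid capture: a↦r, b↦y.
  (∀b L(b,b)) ∧ (∀a L(a,a)) ∨ (∃r ¬L(r,r)) ∧ (∃y ¬L(y,y))
Extract every quantifier outward, since the variables are now distinct and don't occur free across branches:
  ∀b ∀a ∃r ∃y (L(b,b) ∧ L(a,a) ∨ ¬L(r,r) ∧ ¬L(y,y))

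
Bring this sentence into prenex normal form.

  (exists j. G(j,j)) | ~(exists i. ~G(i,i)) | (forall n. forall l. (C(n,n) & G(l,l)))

exists j. forall i. forall n. forall l. (G(j,j) | G(i,i) | C(n,n) & G(l,l))

Drive negations inward (¬∀x A ≡ ∃x ¬A, ¬∃x A ≡ ∀x ¬A, De Morgan for ∧/∨):
  (exists j. G(j,j)) | (forall i. G(i,i)) | (forall n. forall l. (C(n,n) & G(l,l)))
All bound variables are already distinct, so no renaming is needed.
Pull the quantifiers to the front (each side's bound variable is not free in the other side):
  exists j. forall i. forall n. forall l. (G(j,j) | G(i,i) | C(n,n) & G(l,l))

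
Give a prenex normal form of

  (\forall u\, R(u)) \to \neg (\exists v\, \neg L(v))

First replace A → B with ¬A ∨ B.
  \neg (\forall u\, R(u)) \lor \neg (\exists v\, \neg L(v))
Drive negations inward (¬∀x A ≡ ∃x ¬A, ¬∃x A ≡ ∀x ¬A, De Morgan for ∧/∨):
  (\exists u\, \neg R(u)) \lor (\forall v\, L(v))
All bound variables are already distinct, so no renaming is needed.
Extract every quantifier outward, since the variables are now distinct and don't occur free across branches:
  \exists u\, \forall v\, (\neg R(u) \lor L(v))

\exists u\, \forall v\, (\neg R(u) \lor L(v))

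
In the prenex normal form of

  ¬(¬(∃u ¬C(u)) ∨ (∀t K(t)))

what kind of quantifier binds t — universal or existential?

Push ¬ through the quantifiers and connectives to reach negation normal form:
  (∃u ¬C(u)) ∧ (∃t ¬K(t))
Extract every quantifier outward, since the variables are now distinct and don't occur free across branches:
  ∃u ∃t (¬C(u) ∧ ¬K(t))
The quantifier ∀t sits under an odd number of negations, so it flips to ∃t.

existential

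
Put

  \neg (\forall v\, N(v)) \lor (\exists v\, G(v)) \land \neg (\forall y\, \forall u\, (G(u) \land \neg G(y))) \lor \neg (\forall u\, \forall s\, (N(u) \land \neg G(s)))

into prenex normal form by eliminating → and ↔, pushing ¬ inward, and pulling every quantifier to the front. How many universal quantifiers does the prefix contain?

Drive negations inward (¬∀x A ≡ ∃x ¬A, ¬∃x A ≡ ∀x ¬A, De Morgan for ∧/∨):
  (\exists v\, \neg N(v)) \lor (\exists v\, G(v)) \land (\exists y\, \exists u\, (\neg G(u) \lor G(y))) \lor (\exists u\, \exists s\, (\neg N(u) \lor G(s)))
Give each quantifier a distinct variable: v↦x1, u↦y1.
  (\exists v\, \neg N(v)) \lor (\exists x1\, G(x1)) \land (\exists y\, \exists u\, (\neg G(u) \lor G(y))) \lor (\exists y1\, \exists s\, (\neg N(y1) \lor G(s)))
Pull the quantifiers to the front (each side's bound variable is not free in the other side):
  \exists v\, \exists x1\, \exists y\, \exists u\, \exists y1\, \exists s\, (\neg N(v) \lor G(x1) \land (\neg G(u) \lor G(y)) \lor \neg N(y1) \lor G(s))
The prefix is \exists v \exists x1 \exists y \exists u \exists y1 \exists s: 0 universal, 6 existential.

0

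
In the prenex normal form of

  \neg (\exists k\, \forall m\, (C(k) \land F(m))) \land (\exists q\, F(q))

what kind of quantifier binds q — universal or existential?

Push ¬ through the quantifiers and connectives to reach negation normal form:
  (\forall k\, \exists m\, (\neg C(k) \lor \neg F(m))) \land (\exists q\, F(q))
Pull the quantifiers to the front (each side's bound variable is not free in the other side):
  \forall k\, \exists m\, \exists q\, ((\neg C(k) \lor \neg F(m)) \land F(q))
The quantifier \exists q sits under an even number of negations, so it remains existential.

existential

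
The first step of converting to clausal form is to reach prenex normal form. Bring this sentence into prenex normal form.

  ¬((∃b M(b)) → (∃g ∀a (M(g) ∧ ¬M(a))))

Eliminate → and ↔ using ¬ and ∨.
  ¬(¬(∃b M(b)) ∨ (∃g ∀a (M(g) ∧ ¬M(a))))
Drive negations inward (¬∀x A ≡ ∃x ¬A, ¬∃x A ≡ ∀x ¬A, De Morgan for ∧/∨):
  (∃b M(b)) ∧ (∀g ∃a (¬M(g) ∨ M(a)))
All bound variables are already distinct, so no renaming is needed.
Finally move all quantifiers to the prefix:
  ∃b ∀g ∃a (M(b) ∧ (¬M(g) ∨ M(a)))

∃b ∀g ∃a (M(b) ∧ (¬M(g) ∨ M(a)))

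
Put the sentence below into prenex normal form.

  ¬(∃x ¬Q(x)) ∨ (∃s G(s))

Move each ¬ inward, flipping quantifiers it crosses:
  (∀x Q(x)) ∨ (∃s G(s))
All bound variables are already distinct, so no renaming is needed.
Finally move all quantifiers to the prefix:
  ∀x ∃s (Q(x) ∨ G(s))

∀x ∃s (Q(x) ∨ G(s))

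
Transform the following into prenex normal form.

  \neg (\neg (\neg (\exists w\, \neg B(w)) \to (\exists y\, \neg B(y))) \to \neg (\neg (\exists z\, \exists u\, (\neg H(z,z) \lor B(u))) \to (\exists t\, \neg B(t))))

Rewrite implications/biconditionals: A → B as ¬A ∨ B.
  \neg (\neg \neg (\neg \neg (\exists w\, \neg B(w)) \lor (\exists y\, \neg B(y))) \lor \neg (\neg \neg (\exists z\, \exists u\, (\neg H(z,z) \lor B(u))) \lor (\exists t\, \neg B(t))))
Push ¬ through the quantifiers and connectives to reach negation normal form:
  (\forall w\, B(w)) \land (\forall y\, B(y)) \land ((\exists z\, \exists u\, (\neg H(z,z) \lor B(u))) \lor (\exists t\, \neg B(t)))
Extract every quantifier outward, since the variables are now distinct and don't occur free across branches:
  \forall w\, \forall y\, \exists z\, \exists u\, \exists t\, (B(w) \land B(y) \land (\neg H(z,z) \lor B(u) \lor \neg B(t)))

\forall w\, \forall y\, \exists z\, \exists u\, \exists t\, (B(w) \land B(y) \land (\neg H(z,z) \lor B(u) \lor \neg B(t)))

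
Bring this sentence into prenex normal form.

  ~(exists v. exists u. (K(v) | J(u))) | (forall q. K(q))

Move each ¬ inward, flipping quantifiers it crosses:
  (forall v. forall u. (~K(v) & ~J(u))) | (forall q. K(q))
All bound variables are already distinct, so no renaming is needed.
Extract every quantifier outward, since the variables are now distinct and don't occur free across branches:
  forall v. forall u. forall q. (~K(v) & ~J(u) | K(q))

forall v. forall u. forall q. (~K(v) & ~J(u) | K(q))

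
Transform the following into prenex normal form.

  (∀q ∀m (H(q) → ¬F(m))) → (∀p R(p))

Eliminate → and ↔ using ¬ and ∨.
  ¬(∀q ∀m (¬H(q) ∨ ¬F(m))) ∨ (∀p R(p))
Push ¬ through the quantifiers and connectives to reach negation normal form:
  (∃q ∃m (H(q) ∧ F(m))) ∨ (∀p R(p))
All bound variables are already distinct, so no renaming is needed.
Finally move all quantifiers to the prefix:
  ∃q ∃m ∀p (H(q) ∧ F(m) ∨ R(p))

∃q ∃m ∀p (H(q) ∧ F(m) ∨ R(p))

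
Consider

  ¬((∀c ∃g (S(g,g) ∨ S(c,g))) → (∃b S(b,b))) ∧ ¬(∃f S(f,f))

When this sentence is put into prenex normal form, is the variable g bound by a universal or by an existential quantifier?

existential

Eliminate → and ↔ using ¬ and ∨.
  ¬(¬(∀c ∃g (S(g,g) ∨ S(c,g))) ∨ (∃b S(b,b))) ∧ ¬(∃f S(f,f))
Move each ¬ inward, flipping quantifiers it crosses:
  (∀c ∃g (S(g,g) ∨ S(c,g))) ∧ (∀b ¬S(b,b)) ∧ (∀f ¬S(f,f))
All bound variables are already distinct, so no renaming is needed.
Extract every quantifier outward, since the variables are now distinct and don't occur free across branches:
  ∀c ∃g ∀b ∀f ((S(g,g) ∨ S(c,g)) ∧ ¬S(b,b) ∧ ¬S(f,f))
The quantifier ∃g sits under an even number of negations (counting the antecedent side of each →), so it remains existential.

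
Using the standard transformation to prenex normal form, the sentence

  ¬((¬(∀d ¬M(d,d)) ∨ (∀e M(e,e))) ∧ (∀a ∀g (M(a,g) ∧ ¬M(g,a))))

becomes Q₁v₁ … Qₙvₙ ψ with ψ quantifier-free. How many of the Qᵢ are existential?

3

Move each ¬ inward, flipping quantifiers it crosses:
  (∀d ¬M(d,d)) ∧ (∃e ¬M(e,e)) ∨ (∃a ∃g (¬M(a,g) ∨ M(g,a)))
All bound variables are already distinct, so no renaming is needed.
Pull the quantifiers to the front (each side's bound variable is not free in the other side):
  ∀d ∃e ∃a ∃g (¬M(d,d) ∧ ¬M(e,e) ∨ ¬M(a,g) ∨ M(g,a))
The prefix is ∀d ∃e ∃a ∃g: 1 universal, 3 existential.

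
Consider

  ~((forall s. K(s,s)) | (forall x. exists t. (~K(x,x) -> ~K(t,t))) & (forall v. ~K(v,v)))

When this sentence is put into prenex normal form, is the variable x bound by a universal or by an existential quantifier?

existential

Eliminate → and ↔ using ¬ and ∨.
  ~((forall s. K(s,s)) | (forall x. exists t. (~~K(x,x) | ~K(t,t))) & (forall v. ~K(v,v)))
Drive negations inward (¬∀x A ≡ ∃x ¬A, ¬∃x A ≡ ∀x ¬A, De Morgan for ∧/∨):
  (exists s. ~K(s,s)) & ((exists x. forall t. (~K(x,x) & K(t,t))) | (exists v. K(v,v)))
Pull the quantifiers to the front (each side's bound variable is not free in the other side):
  exists s. exists x. forall t. exists v. (~K(s,s) & (~K(x,x) & K(t,t) | K(v,v)))
The quantifier forall x sits under an odd number of negations (counting the antecedent side of each →), so it flips to exists x.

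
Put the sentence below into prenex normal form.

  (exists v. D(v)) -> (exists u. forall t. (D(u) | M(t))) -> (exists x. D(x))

forall v. forall u. exists t. exists x. (~D(v) | ~D(u) & ~M(t) | D(x))

Rewrite implications/biconditionals: A → B as ¬A ∨ B.
  ~(exists v. D(v)) | ~(exists u. forall t. (D(u) | M(t))) | (exists x. D(x))
Push ¬ through the quantifiers and connectives to reach negation normal form:
  (forall v. ~D(v)) | (forall u. exists t. (~D(u) & ~M(t))) | (exists x. D(x))
All bound variables are already distinct, so no renaming is needed.
Finally move all quantifiers to the prefix:
  forall v. forall u. exists t. exists x. (~D(v) | ~D(u) & ~M(t) | D(x))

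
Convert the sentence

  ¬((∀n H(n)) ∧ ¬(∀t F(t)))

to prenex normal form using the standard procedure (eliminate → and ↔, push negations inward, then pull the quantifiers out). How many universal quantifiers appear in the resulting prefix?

Drive negations inward (¬∀x A ≡ ∃x ¬A, ¬∃x A ≡ ∀x ¬A, De Morgan for ∧/∨):
  (∃n ¬H(n)) ∨ (∀t F(t))
Pull the quantifiers to the front (each side's bound variable is not free in the other side):
  ∃n ∀t (¬H(n) ∨ F(t))
The prefix is ∃n ∀t: 1 universal, 1 existential.

1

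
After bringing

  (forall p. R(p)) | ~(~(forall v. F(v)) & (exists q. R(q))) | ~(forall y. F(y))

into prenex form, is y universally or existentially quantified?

Move each ¬ inward, flipping quantifiers it crosses:
  (forall p. R(p)) | (forall v. F(v)) | (forall q. ~R(q)) | (exists y. ~F(y))
Pull the quantifiers to the front (each side's bound variable is not free in the other side):
  forall p. forall v. forall q. exists y. (R(p) | F(v) | ~R(q) | ~F(y))
The quantifier forall y sits under an odd number of negations, so it flips to exists y.

existential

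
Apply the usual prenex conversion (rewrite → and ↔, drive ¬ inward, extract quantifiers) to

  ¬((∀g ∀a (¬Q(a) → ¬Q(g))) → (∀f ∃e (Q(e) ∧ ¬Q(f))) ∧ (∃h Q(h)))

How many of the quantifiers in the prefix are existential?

1

Eliminate → and ↔ using ¬ and ∨.
  ¬(¬(∀g ∀a (¬¬Q(a) ∨ ¬Q(g))) ∨ (∀f ∃e (Q(e) ∧ ¬Q(f))) ∧ (∃h Q(h)))
Drive negations inward (¬∀x A ≡ ∃x ¬A, ¬∃x A ≡ ∀x ¬A, De Morgan for ∧/∨):
  (∀g ∀a (Q(a) ∨ ¬Q(g))) ∧ ((∃f ∀e (¬Q(e) ∨ Q(f))) ∨ (∀h ¬Q(h)))
All bound variables are already distinct, so no renaming is needed.
Pull the quantifiers to the front (each side's bound variable is not free in the other side):
  ∀g ∀a ∃f ∀e ∀h ((Q(a) ∨ ¬Q(g)) ∧ (¬Q(e) ∨ Q(f) ∨ ¬Q(h)))
The prefix is ∀g ∀a ∃f ∀e ∀h: 4 universal, 1 existential.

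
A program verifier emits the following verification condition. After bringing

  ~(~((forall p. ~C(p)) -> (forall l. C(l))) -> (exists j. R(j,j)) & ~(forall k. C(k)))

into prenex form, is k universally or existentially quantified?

First replace A → B with ¬A ∨ B.
  ~(~~(~(forall p. ~C(p)) | (forall l. C(l))) | (exists j. R(j,j)) & ~(forall k. C(k)))
Drive negations inward (¬∀x A ≡ ∃x ¬A, ¬∃x A ≡ ∀x ¬A, De Morgan for ∧/∨):
  (forall p. ~C(p)) & (exists l. ~C(l)) & ((forall j. ~R(j,j)) | (forall k. C(k)))
Finally move all quantifiers to the prefix:
  forall p. exists l. forall j. forall k. (~C(p) & ~C(l) & (~R(j,j) | C(k)))
The quantifier forall k sits under an even number of negations (counting the antecedent side of each →), so it remains universal.

universal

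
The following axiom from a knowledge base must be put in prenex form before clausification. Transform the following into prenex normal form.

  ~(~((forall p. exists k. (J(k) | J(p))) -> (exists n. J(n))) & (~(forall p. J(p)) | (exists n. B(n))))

exists p. forall k. exists n. forall u1. forall y. (~J(k) & ~J(p) | J(n) | J(u1) & ~B(y))

Eliminate → and ↔ using ¬ and ∨.
  ~(~(~(forall p. exists k. (J(k) | J(p))) | (exists n. J(n))) & (~(forall p. J(p)) | (exists n. B(n))))
Push ¬ through the quantifiers and connectives to reach negation normal form:
  (exists p. forall k. (~J(k) & ~J(p))) | (exists n. J(n)) | (forall p. J(p)) & (forall n. ~B(n))
Give each quantifier a distinct variable: p↦u1, n↦y.
  (exists p. forall k. (~J(k) & ~J(p))) | (exists n. J(n)) | (forall u1. J(u1)) & (forall y. ~B(y))
Extract every quantifier outward, since the variables are now distinct and don't occur free across branches:
  exists p. forall k. exists n. forall u1. forall y. (~J(k) & ~J(p) | J(n) | J(u1) & ~B(y))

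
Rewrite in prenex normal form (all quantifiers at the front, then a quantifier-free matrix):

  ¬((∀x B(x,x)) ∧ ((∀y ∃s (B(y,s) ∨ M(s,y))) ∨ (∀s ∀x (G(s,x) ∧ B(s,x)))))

∃x ∃y ∀s ∃u1 ∃q (¬B(x,x) ∨ ¬B(y,s) ∧ ¬M(s,y) ∧ (¬G(u1,q) ∨ ¬B(u1,q)))

Move each ¬ inward, flipping quantifiers it crosses:
  (∃x ¬B(x,x)) ∨ (∃y ∀s (¬B(y,s) ∧ ¬M(s,y))) ∧ (∃s ∃x (¬G(s,x) ∨ ¬B(s,x)))
Rename bound variables to avoid capture: s↦u1, x↦q.
  (∃x ¬B(x,x)) ∨ (∃y ∀s (¬B(y,s) ∧ ¬M(s,y))) ∧ (∃u1 ∃q (¬G(u1,q) ∨ ¬B(u1,q)))
Finally move all quantifiers to the prefix:
  ∃x ∃y ∀s ∃u1 ∃q (¬B(x,x) ∨ ¬B(y,s) ∧ ¬M(s,y) ∧ (¬G(u1,q) ∨ ¬B(u1,q)))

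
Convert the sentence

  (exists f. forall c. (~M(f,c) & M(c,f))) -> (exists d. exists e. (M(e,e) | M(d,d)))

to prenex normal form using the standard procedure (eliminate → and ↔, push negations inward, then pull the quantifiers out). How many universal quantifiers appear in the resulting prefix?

1

First replace A → B with ¬A ∨ B.
  ~(exists f. forall c. (~M(f,c) & M(c,f))) | (exists d. exists e. (M(e,e) | M(d,d)))
Move each ¬ inward, flipping quantifiers it crosses:
  (forall f. exists c. (M(f,c) | ~M(c,f))) | (exists d. exists e. (M(e,e) | M(d,d)))
Extract every quantifier outward, since the variables are now distinct and don't occur free across branches:
  forall f. exists c. exists d. exists e. (M(f,c) | ~M(c,f) | M(e,e) | M(d,d))
The prefix is forall f exists c exists d exists e: 1 universal, 3 existential.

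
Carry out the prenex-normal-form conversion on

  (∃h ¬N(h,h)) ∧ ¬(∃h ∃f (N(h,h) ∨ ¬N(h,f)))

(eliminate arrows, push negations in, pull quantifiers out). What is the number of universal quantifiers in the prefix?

2

Push ¬ through the quantifiers and connectives to reach negation normal form:
  (∃h ¬N(h,h)) ∧ (∀h ∀f (¬N(h,h) ∧ N(h,f)))
Give each quantifier a distinct variable: h↦c.
  (∃h ¬N(h,h)) ∧ (∀c ∀f (¬N(c,c) ∧ N(c,f)))
Pull the quantifiers to the front (each side's bound variable is not free in the other side):
  ∃h ∀c ∀f (¬N(h,h) ∧ ¬N(c,c) ∧ N(c,f))
The prefix is ∃h ∀c ∀f: 2 universal, 1 existential.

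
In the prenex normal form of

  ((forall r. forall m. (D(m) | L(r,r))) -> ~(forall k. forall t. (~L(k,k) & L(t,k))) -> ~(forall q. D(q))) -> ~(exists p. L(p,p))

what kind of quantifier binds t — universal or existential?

existential

Rewrite implications/biconditionals: A → B as ¬A ∨ B.
  ~(~(forall r. forall m. (D(m) | L(r,r))) | ~~(forall k. forall t. (~L(k,k) & L(t,k))) | ~(forall q. D(q))) | ~(exists p. L(p,p))
Move each ¬ inward, flipping quantifiers it crosses:
  (forall r. forall m. (D(m) | L(r,r))) & (exists k. exists t. (L(k,k) | ~L(t,k))) & (forall q. D(q)) | (forall p. ~L(p,p))
Finally move all quantifiers to the prefix:
  forall r. forall m. exists k. exists t. forall q. forall p. ((D(m) | L(r,r)) & (L(k,k) | ~L(t,k)) & D(q) | ~L(p,p))
The quantifier forall t sits under an odd number of negations (counting the antecedent side of each →), so it flips to exists t.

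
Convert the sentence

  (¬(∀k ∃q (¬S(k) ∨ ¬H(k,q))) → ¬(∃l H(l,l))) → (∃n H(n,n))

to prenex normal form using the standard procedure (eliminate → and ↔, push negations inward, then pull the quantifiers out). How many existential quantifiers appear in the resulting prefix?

Eliminate → and ↔ using ¬ and ∨.
  ¬(¬¬(∀k ∃q (¬S(k) ∨ ¬H(k,q))) ∨ ¬(∃l H(l,l))) ∨ (∃n H(n,n))
Drive negations inward (¬∀x A ≡ ∃x ¬A, ¬∃x A ≡ ∀x ¬A, De Morgan for ∧/∨):
  (∃k ∀q (S(k) ∧ H(k,q))) ∧ (∃l H(l,l)) ∨ (∃n H(n,n))
Finally move all quantifiers to the prefix:
  ∃k ∀q ∃l ∃n (S(k) ∧ H(k,q) ∧ H(l,l) ∨ H(n,n))
The prefix is ∃k ∀q ∃l ∃n: 1 universal, 3 existential.

3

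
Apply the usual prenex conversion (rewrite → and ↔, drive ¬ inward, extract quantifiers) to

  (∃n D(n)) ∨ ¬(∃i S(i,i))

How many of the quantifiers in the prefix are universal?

Drive negations inward (¬∀x A ≡ ∃x ¬A, ¬∃x A ≡ ∀x ¬A, De Morgan for ∧/∨):
  (∃n D(n)) ∨ (∀i ¬S(i,i))
All bound variables are already distinct, so no renaming is needed.
Pull the quantifiers to the front (each side's bound variable is not free in the other side):
  ∃n ∀i (D(n) ∨ ¬S(i,i))
The prefix is ∃n ∀i: 1 universal, 1 existential.

1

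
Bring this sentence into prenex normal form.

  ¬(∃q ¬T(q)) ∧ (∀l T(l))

Push ¬ through the quantifiers and connectives to reach negation normal form:
  (∀q T(q)) ∧ (∀l T(l))
Finally move all quantifiers to the prefix:
  ∀q ∀l (T(q) ∧ T(l))

∀q ∀l (T(q) ∧ T(l))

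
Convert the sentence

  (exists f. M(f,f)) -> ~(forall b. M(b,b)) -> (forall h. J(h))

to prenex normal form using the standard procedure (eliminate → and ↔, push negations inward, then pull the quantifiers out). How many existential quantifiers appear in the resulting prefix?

0

Rewrite implications/biconditionals: A → B as ¬A ∨ B.
  ~(exists f. M(f,f)) | ~~(forall b. M(b,b)) | (forall h. J(h))
Move each ¬ inward, flipping quantifiers it crosses:
  (forall f. ~M(f,f)) | (forall b. M(b,b)) | (forall h. J(h))
All bound variables are already distinct, so no renaming is needed.
Pull the quantifiers to the front (each side's bound variable is not free in the other side):
  forall f. forall b. forall h. (~M(f,f) | M(b,b) | J(h))
The prefix is forall f forall b forall h: 3 universal, 0 existential.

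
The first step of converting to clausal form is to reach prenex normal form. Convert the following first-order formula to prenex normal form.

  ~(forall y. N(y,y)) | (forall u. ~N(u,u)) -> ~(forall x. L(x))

forall y. exists u. exists x. (N(y,y) & N(u,u) | ~L(x))

First replace A → B with ¬A ∨ B.
  ~(~(forall y. N(y,y)) | (forall u. ~N(u,u))) | ~(forall x. L(x))
Drive negations inward (¬∀x A ≡ ∃x ¬A, ¬∃x A ≡ ∀x ¬A, De Morgan for ∧/∨):
  (forall y. N(y,y)) & (exists u. N(u,u)) | (exists x. ~L(x))
Pull the quantifiers to the front (each side's bound variable is not free in the other side):
  forall y. exists u. exists x. (N(y,y) & N(u,u) | ~L(x))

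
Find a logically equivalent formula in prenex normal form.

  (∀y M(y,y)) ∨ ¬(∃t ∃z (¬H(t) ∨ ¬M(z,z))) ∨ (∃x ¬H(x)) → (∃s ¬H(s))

∃y ∃t ∃z ∀x ∃s (¬M(y,y) ∧ (¬H(t) ∨ ¬M(z,z)) ∧ H(x) ∨ ¬H(s))

Rewrite implications/biconditionals: A → B as ¬A ∨ B.
  ¬((∀y M(y,y)) ∨ ¬(∃t ∃z (¬H(t) ∨ ¬M(z,z))) ∨ (∃x ¬H(x))) ∨ (∃s ¬H(s))
Move each ¬ inward, flipping quantifiers it crosses:
  (∃y ¬M(y,y)) ∧ (∃t ∃z (¬H(t) ∨ ¬M(z,z))) ∧ (∀x H(x)) ∨ (∃s ¬H(s))
All bound variables are already distinct, so no renaming is needed.
Finally move all quantifiers to the prefix:
  ∃y ∃t ∃z ∀x ∃s (¬M(y,y) ∧ (¬H(t) ∨ ¬M(z,z)) ∧ H(x) ∨ ¬H(s))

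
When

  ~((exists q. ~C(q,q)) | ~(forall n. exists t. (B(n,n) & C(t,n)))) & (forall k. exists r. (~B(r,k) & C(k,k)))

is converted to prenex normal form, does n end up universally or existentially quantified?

Push ¬ through the quantifiers and connectives to reach negation normal form:
  (forall q. C(q,q)) & (forall n. exists t. (B(n,n) & C(t,n))) & (forall k. exists r. (~B(r,k) & C(k,k)))
All bound variables are already distinct, so no renaming is needed.
Extract every quantifier outward, since the variables are now distinct and don't occur free across branches:
  forall q. forall n. exists t. forall k. exists r. (C(q,q) & B(n,n) & C(t,n) & ~B(r,k) & C(k,k))
The quantifier forall n sits under an even number of negations, so it remains universal.

universal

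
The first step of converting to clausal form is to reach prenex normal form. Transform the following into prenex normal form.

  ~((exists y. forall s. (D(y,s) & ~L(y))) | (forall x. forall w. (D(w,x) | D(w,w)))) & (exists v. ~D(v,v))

Move each ¬ inward, flipping quantifiers it crosses:
  (forall y. exists s. (~D(y,s) | L(y))) & (exists x. exists w. (~D(w,x) & ~D(w,w))) & (exists v. ~D(v,v))
All bound variables are already distinct, so no renaming is needed.
Pull the quantifiers to the front (each side's bound variable is not free in the other side):
  forall y. exists s. exists x. exists w. exists v. ((~D(y,s) | L(y)) & ~D(w,x) & ~D(w,w) & ~D(v,v))

forall y. exists s. exists x. exists w. exists v. ((~D(y,s) | L(y)) & ~D(w,x) & ~D(w,w) & ~D(v,v))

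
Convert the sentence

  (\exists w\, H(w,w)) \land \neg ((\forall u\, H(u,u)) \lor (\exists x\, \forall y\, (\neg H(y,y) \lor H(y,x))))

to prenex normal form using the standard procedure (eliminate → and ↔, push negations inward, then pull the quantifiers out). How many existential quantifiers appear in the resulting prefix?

Move each ¬ inward, flipping quantifiers it crosses:
  (\exists w\, H(w,w)) \land (\exists u\, \neg H(u,u)) \land (\forall x\, \exists y\, (H(y,y) \land \neg H(y,x)))
All bound variables are already distinct, so no renaming is needed.
Finally move all quantifiers to the prefix:
  \exists w\, \exists u\, \forall x\, \exists y\, (H(w,w) \land \neg H(u,u) \land H(y,y) \land \neg H(y,x))
The prefix is \exists w \exists u \forall x \exists y: 1 universal, 3 existential.

3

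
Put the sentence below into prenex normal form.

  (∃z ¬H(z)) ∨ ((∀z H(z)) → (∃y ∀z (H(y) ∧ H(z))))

∃z ∃s ∃y ∀w1 (¬H(z) ∨ ¬H(s) ∨ H(y) ∧ H(w1))

Eliminate → and ↔ using ¬ and ∨.
  (∃z ¬H(z)) ∨ ¬(∀z H(z)) ∨ (∃y ∀z (H(y) ∧ H(z)))
Move each ¬ inward, flipping quantifiers it crosses:
  (∃z ¬H(z)) ∨ (∃z ¬H(z)) ∨ (∃y ∀z (H(y) ∧ H(z)))
Standardize variables apart so no two quantifiers bind the same name: z↦s, z↦w1.
  (∃z ¬H(z)) ∨ (∃s ¬H(s)) ∨ (∃y ∀w1 (H(y) ∧ H(w1)))
Pull the quantifiers to the front (each side's bound variable is not free in the other side):
  ∃z ∃s ∃y ∀w1 (¬H(z) ∨ ¬H(s) ∨ H(y) ∧ H(w1))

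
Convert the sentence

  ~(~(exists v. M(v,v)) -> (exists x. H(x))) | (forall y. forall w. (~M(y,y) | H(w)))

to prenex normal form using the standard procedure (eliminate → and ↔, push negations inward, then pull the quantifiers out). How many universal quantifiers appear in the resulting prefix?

4

Rewrite implications/biconditionals: A → B as ¬A ∨ B.
  ~(~~(exists v. M(v,v)) | (exists x. H(x))) | (forall y. forall w. (~M(y,y) | H(w)))
Move each ¬ inward, flipping quantifiers it crosses:
  (forall v. ~M(v,v)) & (forall x. ~H(x)) | (forall y. forall w. (~M(y,y) | H(w)))
All bound variables are already distinct, so no renaming is needed.
Extract every quantifier outward, since the variables are now distinct and don't occur free across branches:
  forall v. forall x. forall y. forall w. (~M(v,v) & ~H(x) | ~M(y,y) | H(w))
The prefix is forall v forall x forall y forall w: 4 universal, 0 existential.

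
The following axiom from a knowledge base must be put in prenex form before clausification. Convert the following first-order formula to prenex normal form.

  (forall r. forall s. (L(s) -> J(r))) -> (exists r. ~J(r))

Eliminate → and ↔ using ¬ and ∨.
  ~(forall r. forall s. (~L(s) | J(r))) | (exists r. ~J(r))
Push ¬ through the quantifiers and connectives to reach negation normal form:
  (exists r. exists s. (L(s) & ~J(r))) | (exists r. ~J(r))
Standardize variables apart so no two quantifiers bind the same name: r↦u.
  (exists r. exists s. (L(s) & ~J(r))) | (exists u. ~J(u))
Finally move all quantifiers to the prefix:
  exists r. exists s. exists u. (L(s) & ~J(r) | ~J(u))

exists r. exists s. exists u. (L(s) & ~J(r) | ~J(u))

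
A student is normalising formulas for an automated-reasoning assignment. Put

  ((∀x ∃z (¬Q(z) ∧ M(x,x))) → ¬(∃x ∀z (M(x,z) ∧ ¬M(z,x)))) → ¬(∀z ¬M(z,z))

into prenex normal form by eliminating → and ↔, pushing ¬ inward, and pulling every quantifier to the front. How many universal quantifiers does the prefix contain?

First replace A → B with ¬A ∨ B.
  ¬(¬(∀x ∃z (¬Q(z) ∧ M(x,x))) ∨ ¬(∃x ∀z (M(x,z) ∧ ¬M(z,x)))) ∨ ¬(∀z ¬M(z,z))
Move each ¬ inward, flipping quantifiers it crosses:
  (∀x ∃z (¬Q(z) ∧ M(x,x))) ∧ (∃x ∀z (M(x,z) ∧ ¬M(z,x))) ∨ (∃z M(z,z))
Give each quantifier a distinct variable: x↦x1, z↦r, z↦s.
  (∀x ∃z (¬Q(z) ∧ M(x,x))) ∧ (∃x1 ∀r (M(x1,r) ∧ ¬M(r,x1))) ∨ (∃s M(s,s))
Pull the quantifiers to the front (each side's bound variable is not free in the other side):
  ∀x ∃z ∃x1 ∀r ∃s (¬Q(z) ∧ M(x,x) ∧ M(x1,r) ∧ ¬M(r,x1) ∨ M(s,s))
The prefix is ∀x ∃z ∃x1 ∀r ∃s: 2 universal, 3 existential.

2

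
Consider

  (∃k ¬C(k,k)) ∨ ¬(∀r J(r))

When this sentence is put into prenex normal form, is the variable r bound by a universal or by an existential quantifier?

Move each ¬ inward, flipping quantifiers it crosses:
  (∃k ¬C(k,k)) ∨ (∃r ¬J(r))
All bound variables are already distinct, so no renaming is needed.
Finally move all quantifiers to the prefix:
  ∃k ∃r (¬C(k,k) ∨ ¬J(r))
The quantifier ∀r sits under an odd number of negations, so it flips to ∃r.

existential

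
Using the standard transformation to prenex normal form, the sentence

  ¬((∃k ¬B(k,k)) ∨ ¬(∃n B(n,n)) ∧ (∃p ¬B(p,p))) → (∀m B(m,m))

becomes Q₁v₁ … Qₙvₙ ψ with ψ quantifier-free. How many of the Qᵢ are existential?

2

First replace A → B with ¬A ∨ B.
  ¬¬((∃k ¬B(k,k)) ∨ ¬(∃n B(n,n)) ∧ (∃p ¬B(p,p))) ∨ (∀m B(m,m))
Push ¬ through the quantifiers and connectives to reach negation normal form:
  (∃k ¬B(k,k)) ∨ (∀n ¬B(n,n)) ∧ (∃p ¬B(p,p)) ∨ (∀m B(m,m))
All bound variables are already distinct, so no renaming is needed.
Pull the quantifiers to the front (each side's bound variable is not free in the other side):
  ∃k ∀n ∃p ∀m (¬B(k,k) ∨ ¬B(n,n) ∧ ¬B(p,p) ∨ B(m,m))
The prefix is ∃k ∀n ∃p ∀m: 2 universal, 2 existential.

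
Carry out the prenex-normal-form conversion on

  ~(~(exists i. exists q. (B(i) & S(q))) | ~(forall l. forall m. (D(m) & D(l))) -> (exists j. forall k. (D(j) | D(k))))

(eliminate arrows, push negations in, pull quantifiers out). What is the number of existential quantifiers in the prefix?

3

Rewrite implications/biconditionals: A → B as ¬A ∨ B.
  ~(~(~(exists i. exists q. (B(i) & S(q))) | ~(forall l. forall m. (D(m) & D(l)))) | (exists j. forall k. (D(j) | D(k))))
Drive negations inward (¬∀x A ≡ ∃x ¬A, ¬∃x A ≡ ∀x ¬A, De Morgan for ∧/∨):
  ((forall i. forall q. (~B(i) | ~S(q))) | (exists l. exists m. (~D(m) | ~D(l)))) & (forall j. exists k. (~D(j) & ~D(k)))
Pull the quantifiers to the front (each side's bound variable is not free in the other side):
  forall i. forall q. exists l. exists m. forall j. exists k. ((~B(i) | ~S(q) | ~D(m) | ~D(l)) & ~D(j) & ~D(k))
The prefix is forall i forall q exists l exists m forall j exists k: 3 universal, 3 existential.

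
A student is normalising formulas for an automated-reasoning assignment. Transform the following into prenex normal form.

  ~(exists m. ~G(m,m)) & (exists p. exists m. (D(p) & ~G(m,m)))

forall m. exists p. exists w1. (G(m,m) & D(p) & ~G(w1,w1))

Move each ¬ inward, flipping quantifiers it crosses:
  (forall m. G(m,m)) & (exists p. exists m. (D(p) & ~G(m,m)))
Standardize variables apart so no two quantifiers bind the same name: m↦w1.
  (forall m. G(m,m)) & (exists p. exists w1. (D(p) & ~G(w1,w1)))
Extract every quantifier outward, since the variables are now distinct and don't occur free across branches:
  forall m. exists p. exists w1. (G(m,m) & D(p) & ~G(w1,w1))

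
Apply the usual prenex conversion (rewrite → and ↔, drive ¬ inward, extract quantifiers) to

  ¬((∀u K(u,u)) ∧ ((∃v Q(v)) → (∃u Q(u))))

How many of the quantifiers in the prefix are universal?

1

First replace A → B with ¬A ∨ B.
  ¬((∀u K(u,u)) ∧ (¬(∃v Q(v)) ∨ (∃u Q(u))))
Move each ¬ inward, flipping quantifiers it crosses:
  (∃u ¬K(u,u)) ∨ (∃v Q(v)) ∧ (∀u ¬Q(u))
Rename bound variables to avoid capture: u↦s.
  (∃u ¬K(u,u)) ∨ (∃v Q(v)) ∧ (∀s ¬Q(s))
Finally move all quantifiers to the prefix:
  ∃u ∃v ∀s (¬K(u,u) ∨ Q(v) ∧ ¬Q(s))
The prefix is ∃u ∃v ∀s: 1 universal, 2 existential.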